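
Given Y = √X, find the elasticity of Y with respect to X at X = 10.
Elasticity = 1/2

Elasticity = (dY/dX) · (X/Y)

dY/dX = 1/(2·√X)
At X = 10: dY/dX = √10/20, Y = √10

Elasticity = (√10/20) · (10 / (√10)) = 1/2

Interpretation: for a small percentage change in X, the percentage change in Y is approximately 0.50 times as large.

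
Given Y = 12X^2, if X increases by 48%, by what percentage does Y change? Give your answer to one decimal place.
119.0%

For Y = 12X^2:
If X → X(1 + 0.48)
Then Y → Y · (1 + 0.48)^2
     = Y · 2.1904

Percentage change = ((1 + 0.48)^2 − 1) × 100% ≈ 119.0%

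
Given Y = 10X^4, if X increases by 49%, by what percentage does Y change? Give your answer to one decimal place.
392.9%

For Y = 10X^4:
If X → X(1 + 0.49)
Then Y → Y · (1 + 0.49)^4
     ≈ Y · 4.9288

Percentage change = ((1 + 0.49)^4 − 1) × 100% ≈ 392.9%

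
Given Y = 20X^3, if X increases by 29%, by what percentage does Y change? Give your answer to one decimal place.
114.7%

For Y = 20X^3:
If X → X(1 + 0.29)
Then Y → Y · (1 + 0.29)^3
     ≈ Y · 2.1467

Percentage change = ((1 + 0.29)^3 − 1) × 100% ≈ 114.7%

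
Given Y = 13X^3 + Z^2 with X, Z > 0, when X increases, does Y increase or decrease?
Y increases

Taking the partial derivative:
∂Y/∂X = 39X^2

∂Y/∂X = 39X^2 > 0 (assuming positive values)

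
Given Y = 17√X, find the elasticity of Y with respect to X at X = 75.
Elasticity = 1/2

Elasticity = (dY/dX) · (X/Y)

dY/dX = 17/(2·√X)
At X = 75: dY/dX = 17·√3/30, Y = 85·√3

Elasticity = (17·√3/30) · (75 / (85·√3)) = 1/2

Interpretation: for a small percentage change in X, the percentage change in Y is approximately 0.50 times as large.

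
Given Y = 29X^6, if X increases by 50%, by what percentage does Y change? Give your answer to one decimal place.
1039.1%

For Y = 29X^6:
If X → X(1 + 0.5)
Then Y → Y · (1 + 0.5)^6
     ≈ Y · 11.3906

Percentage change = ((1 + 0.5)^6 − 1) × 100% ≈ 1039.1%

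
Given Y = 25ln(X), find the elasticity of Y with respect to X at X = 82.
Elasticity = 1/ln(82) ≈ 0.2269

Elasticity = (dY/dX) · (X/Y)

dY/dX = 25/X
At X = 82: dY/dX = 25/82, Y = 25·ln(82)

Elasticity = (25/82) · (82 / (25·ln(82))) = 1/ln(82) ≈ 0.2269

Interpretation: for a small percentage change in X, the percentage change in Y is approximately 0.23 times as large.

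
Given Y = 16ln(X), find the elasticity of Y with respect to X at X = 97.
Elasticity = 1/ln(97) ≈ 0.2186

Elasticity = (dY/dX) · (X/Y)

dY/dX = 16/X
At X = 97: dY/dX = 16/97, Y = 16·ln(97)

Elasticity = (16/97) · (97 / (16·ln(97))) = 1/ln(97) ≈ 0.2186

Interpretation: for a small percentage change in X, the percentage change in Y is approximately 0.22 times as large.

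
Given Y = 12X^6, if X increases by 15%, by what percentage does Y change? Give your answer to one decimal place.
131.3%

For Y = 12X^6:
If X → X(1 + 0.15)
Then Y → Y · (1 + 0.15)^6
     ≈ Y · 2.3131

Percentage change = ((1 + 0.15)^6 − 1) × 100% ≈ 131.3%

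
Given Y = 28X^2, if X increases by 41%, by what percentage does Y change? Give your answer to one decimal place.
98.8%

For Y = 28X^2:
If X → X(1 + 0.41)
Then Y → Y · (1 + 0.41)^2
     = Y · 1.9881

Percentage change = ((1 + 0.41)^2 − 1) × 100% ≈ 98.8%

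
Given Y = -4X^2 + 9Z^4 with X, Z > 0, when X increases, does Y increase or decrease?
Y decreases

Taking the partial derivative:
∂Y/∂X = -8X

∂Y/∂X = -8X < 0 (assuming positive values)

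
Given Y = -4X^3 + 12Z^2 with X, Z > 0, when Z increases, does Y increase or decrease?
Y increases

Taking the partial derivative:
∂Y/∂Z = 24Z

∂Y/∂Z = 24Z > 0 (assuming positive values)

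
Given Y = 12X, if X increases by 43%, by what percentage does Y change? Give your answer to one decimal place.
43.0%

For Y = 12X:
If X → X(1 + 0.43)
Then Y → Y · (1 + 0.43)^1
     = Y · 1.4300

Percentage change = ((1 + 0.43)^1 − 1) × 100% = 43.0%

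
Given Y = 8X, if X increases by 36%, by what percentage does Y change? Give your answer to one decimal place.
36.0%

For Y = 8X:
If X → X(1 + 0.36)
Then Y → Y · (1 + 0.36)^1
     = Y · 1.3600

Percentage change = ((1 + 0.36)^1 − 1) × 100% = 36.0%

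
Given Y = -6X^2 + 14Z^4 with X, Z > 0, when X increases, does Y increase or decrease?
Y decreases

Taking the partial derivative:
∂Y/∂X = -12X

∂Y/∂X = -12X < 0 (assuming positive values)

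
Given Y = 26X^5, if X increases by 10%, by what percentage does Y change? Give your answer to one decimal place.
61.1%

For Y = 26X^5:
If X → X(1 + 0.1)
Then Y → Y · (1 + 0.1)^5
     ≈ Y · 1.6105

Percentage change = ((1 + 0.1)^5 − 1) × 100% ≈ 61.1%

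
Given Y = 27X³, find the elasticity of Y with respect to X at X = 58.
Elasticity = 3

Elasticity = (dY/dX) · (X/Y)

dY/dX = 81·X²
At X = 58: dY/dX = 272484, Y = 5268024

Elasticity = 272484 · (58 / 5268024) = 3

Interpretation: for a small percentage change in X, the percentage change in Y is approximately 3.00 times as large.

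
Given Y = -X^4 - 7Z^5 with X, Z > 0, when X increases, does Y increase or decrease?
Y decreases

Taking the partial derivative:
∂Y/∂X = -4X^3

∂Y/∂X = -4X^3 < 0 (assuming positive values)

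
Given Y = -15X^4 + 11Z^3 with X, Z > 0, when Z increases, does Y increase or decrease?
Y increases

Taking the partial derivative:
∂Y/∂Z = 33Z^2

∂Y/∂Z = 33Z^2 > 0 (assuming positive values)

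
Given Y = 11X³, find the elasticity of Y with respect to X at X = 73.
Elasticity = 3

Elasticity = (dY/dX) · (X/Y)

dY/dX = 33·X²
At X = 73: dY/dX = 175857, Y = 4279187

Elasticity = 175857 · (73 / 4279187) = 3

Interpretation: for a small percentage change in X, the percentage change in Y is approximately 3.00 times as large.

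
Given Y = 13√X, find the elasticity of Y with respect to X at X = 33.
Elasticity = 1/2

Elasticity = (dY/dX) · (X/Y)

dY/dX = 13/(2·√X)
At X = 33: dY/dX = 13·√33/66, Y = 13·√33

Elasticity = (13·√33/66) · (33 / (13·√33)) = 1/2

Interpretation: for a small percentage change in X, the percentage change in Y is approximately 0.50 times as large.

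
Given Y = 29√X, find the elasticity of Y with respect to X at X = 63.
Elasticity = 1/2

Elasticity = (dY/dX) · (X/Y)

dY/dX = 29/(2·√X)
At X = 63: dY/dX = 29·√7/42, Y = 87·√7

Elasticity = (29·√7/42) · (63 / (87·√7)) = 1/2

Interpretation: for a small percentage change in X, the percentage change in Y is approximately 0.50 times as large.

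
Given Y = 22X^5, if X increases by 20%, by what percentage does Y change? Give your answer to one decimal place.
148.8%

For Y = 22X^5:
If X → X(1 + 0.2)
Then Y → Y · (1 + 0.2)^5
     ≈ Y · 2.4883

Percentage change = ((1 + 0.2)^5 − 1) × 100% ≈ 148.8%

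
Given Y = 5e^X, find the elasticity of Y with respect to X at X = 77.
Elasticity = 77

Elasticity = (dY/dX) · (X/Y)

dY/dX = 5·e^X
At X = 77: dY/dX = 5·e^77, Y = 5·e^77

Elasticity = (5·e^77) · (77 / (5·e^77)) = 77

Interpretation: for a small percentage change in X, the percentage change in Y is approximately 77.00 times as large.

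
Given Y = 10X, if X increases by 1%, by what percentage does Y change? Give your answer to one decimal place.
1.0%

For Y = 10X:
If X → X(1 + 0.01)
Then Y → Y · (1 + 0.01)^1
     = Y · 1.0100

Percentage change = ((1 + 0.01)^1 − 1) × 100% = 1.0%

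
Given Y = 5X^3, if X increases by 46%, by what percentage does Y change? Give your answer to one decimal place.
211.2%

For Y = 5X^3:
If X → X(1 + 0.46)
Then Y → Y · (1 + 0.46)^3
     ≈ Y · 3.1121

Percentage change = ((1 + 0.46)^3 − 1) × 100% ≈ 211.2%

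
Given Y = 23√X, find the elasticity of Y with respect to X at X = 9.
Elasticity = 1/2

Elasticity = (dY/dX) · (X/Y)

dY/dX = 23/(2·√X)
At X = 9: dY/dX = 23/6, Y = 69

Elasticity = (23/6) · (9 / 69) = 1/2

Interpretation: for a small percentage change in X, the percentage change in Y is approximately 0.50 times as large.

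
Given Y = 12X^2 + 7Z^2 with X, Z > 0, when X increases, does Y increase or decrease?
Y increases

Taking the partial derivative:
∂Y/∂X = 24X

∂Y/∂X = 24X > 0 (assuming positive values)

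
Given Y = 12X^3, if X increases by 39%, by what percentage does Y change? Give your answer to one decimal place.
168.6%

For Y = 12X^3:
If X → X(1 + 0.39)
Then Y → Y · (1 + 0.39)^3
     ≈ Y · 2.6856

Percentage change = ((1 + 0.39)^3 − 1) × 100% ≈ 168.6%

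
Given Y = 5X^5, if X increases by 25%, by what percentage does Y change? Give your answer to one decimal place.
205.2%

For Y = 5X^5:
If X → X(1 + 0.25)
Then Y → Y · (1 + 0.25)^5
     ≈ Y · 3.0518

Percentage change = ((1 + 0.25)^5 − 1) × 100% ≈ 205.2%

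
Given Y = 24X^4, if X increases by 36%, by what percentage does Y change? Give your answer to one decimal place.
242.1%

For Y = 24X^4:
If X → X(1 + 0.36)
Then Y → Y · (1 + 0.36)^4
     ≈ Y · 3.4210

Percentage change = ((1 + 0.36)^4 − 1) × 100% ≈ 242.1%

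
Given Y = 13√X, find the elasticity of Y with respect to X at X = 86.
Elasticity = 1/2

Elasticity = (dY/dX) · (X/Y)

dY/dX = 13/(2·√X)
At X = 86: dY/dX = 13·√86/172, Y = 13·√86

Elasticity = (13·√86/172) · (86 / (13·√86)) = 1/2

Interpretation: for a small percentage change in X, the percentage change in Y is approximately 0.50 times as large.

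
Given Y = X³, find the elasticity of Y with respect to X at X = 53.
Elasticity = 3

Elasticity = (dY/dX) · (X/Y)

dY/dX = 3·X²
At X = 53: dY/dX = 8427, Y = 148877

Elasticity = 8427 · (53 / 148877) = 3

Interpretation: for a small percentage change in X, the percentage change in Y is approximately 3.00 times as large.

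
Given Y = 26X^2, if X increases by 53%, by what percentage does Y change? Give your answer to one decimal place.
134.1%

For Y = 26X^2:
If X → X(1 + 0.53)
Then Y → Y · (1 + 0.53)^2
     = Y · 2.3409

Percentage change = ((1 + 0.53)^2 − 1) × 100% ≈ 134.1%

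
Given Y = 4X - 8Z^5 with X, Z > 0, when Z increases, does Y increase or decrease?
Y decreases

Taking the partial derivative:
∂Y/∂Z = -40Z^4

∂Y/∂Z = -40Z^4 < 0 (assuming positive values)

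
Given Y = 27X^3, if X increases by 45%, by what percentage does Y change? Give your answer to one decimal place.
204.9%

For Y = 27X^3:
If X → X(1 + 0.45)
Then Y → Y · (1 + 0.45)^3
     ≈ Y · 3.0486

Percentage change = ((1 + 0.45)^3 − 1) × 100% ≈ 204.9%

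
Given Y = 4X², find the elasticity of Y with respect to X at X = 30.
Elasticity = 2

Elasticity = (dY/dX) · (X/Y)

dY/dX = 8·X
At X = 30: dY/dX = 240, Y = 3600

Elasticity = 240 · (30 / 3600) = 2

Interpretation: for a small percentage change in X, the percentage change in Y is approximately 2.00 times as large.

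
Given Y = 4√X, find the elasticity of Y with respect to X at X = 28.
Elasticity = 1/2

Elasticity = (dY/dX) · (X/Y)

dY/dX = 2/√X
At X = 28: dY/dX = √7/7, Y = 8·√7

Elasticity = (√7/7) · (28 / (8·√7)) = 1/2

Interpretation: for a small percentage change in X, the percentage change in Y is approximately 0.50 times as large.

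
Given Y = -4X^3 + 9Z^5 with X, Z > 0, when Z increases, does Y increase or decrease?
Y increases

Taking the partial derivative:
∂Y/∂Z = 45Z^4

∂Y/∂Z = 45Z^4 > 0 (assuming positive values)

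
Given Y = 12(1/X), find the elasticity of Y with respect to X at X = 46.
Elasticity = -1

Elasticity = (dY/dX) · (X/Y)

dY/dX = -12/X²
At X = 46: dY/dX = -3/529, Y = 6/23

Elasticity = (-3/529) · (46 / (6/23)) = -1

Interpretation: for a small percentage change in X, the percentage change in Y is approximately -1.00 times as large.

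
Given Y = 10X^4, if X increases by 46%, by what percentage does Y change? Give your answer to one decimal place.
354.4%

For Y = 10X^4:
If X → X(1 + 0.46)
Then Y → Y · (1 + 0.46)^4
     ≈ Y · 4.5437

Percentage change = ((1 + 0.46)^4 − 1) × 100% ≈ 354.4%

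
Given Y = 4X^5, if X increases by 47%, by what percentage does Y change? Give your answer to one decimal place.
586.4%

For Y = 4X^5:
If X → X(1 + 0.47)
Then Y → Y · (1 + 0.47)^5
     ≈ Y · 6.8641

Percentage change = ((1 + 0.47)^5 − 1) × 100% ≈ 586.4%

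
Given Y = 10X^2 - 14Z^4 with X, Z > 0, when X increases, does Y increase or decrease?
Y increases

Taking the partial derivative:
∂Y/∂X = 20X

∂Y/∂X = 20X > 0 (assuming positive values)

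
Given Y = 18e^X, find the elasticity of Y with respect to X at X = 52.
Elasticity = 52

Elasticity = (dY/dX) · (X/Y)

dY/dX = 18·e^X
At X = 52: dY/dX = 18·e^52, Y = 18·e^52

Elasticity = (18·e^52) · (52 / (18·e^52)) = 52

Interpretation: for a small percentage change in X, the percentage change in Y is approximately 52.00 times as large.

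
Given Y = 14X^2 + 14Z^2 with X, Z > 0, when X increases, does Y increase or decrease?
Y increases

Taking the partial derivative:
∂Y/∂X = 28X

∂Y/∂X = 28X > 0 (assuming positive values)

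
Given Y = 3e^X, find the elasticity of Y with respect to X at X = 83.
Elasticity = 83

Elasticity = (dY/dX) · (X/Y)

dY/dX = 3·e^X
At X = 83: dY/dX = 3·e^83, Y = 3·e^83

Elasticity = (3·e^83) · (83 / (3·e^83)) = 83

Interpretation: for a small percentage change in X, the percentage change in Y is approximately 83.00 times as large.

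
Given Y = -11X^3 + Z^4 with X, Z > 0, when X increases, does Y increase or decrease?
Y decreases

Taking the partial derivative:
∂Y/∂X = -33X^2

∂Y/∂X = -33X^2 < 0 (assuming positive values)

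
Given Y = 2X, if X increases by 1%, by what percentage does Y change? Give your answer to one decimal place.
1.0%

For Y = 2X:
If X → X(1 + 0.01)
Then Y → Y · (1 + 0.01)^1
     = Y · 1.0100

Percentage change = ((1 + 0.01)^1 − 1) × 100% = 1.0%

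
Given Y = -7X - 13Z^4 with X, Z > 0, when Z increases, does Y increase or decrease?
Y decreases

Taking the partial derivative:
∂Y/∂Z = -52Z^3

∂Y/∂Z = -52Z^3 < 0 (assuming positive values)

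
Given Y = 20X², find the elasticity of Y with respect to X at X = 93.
Elasticity = 2

Elasticity = (dY/dX) · (X/Y)

dY/dX = 40·X
At X = 93: dY/dX = 3720, Y = 172980

Elasticity = 3720 · (93 / 172980) = 2

Interpretation: for a small percentage change in X, the percentage change in Y is approximately 2.00 times as large.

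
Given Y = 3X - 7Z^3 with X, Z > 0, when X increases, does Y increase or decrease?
Y increases

Taking the partial derivative:
∂Y/∂X = 3

∂Y/∂X = 3 > 0 (assuming positive values)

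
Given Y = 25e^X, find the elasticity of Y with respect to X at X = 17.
Elasticity = 17

Elasticity = (dY/dX) · (X/Y)

dY/dX = 25·e^X
At X = 17: dY/dX = 25·e^17, Y = 25·e^17

Elasticity = (25·e^17) · (17 / (25·e^17)) = 17

Interpretation: for a small percentage change in X, the percentage change in Y is approximately 17.00 times as large.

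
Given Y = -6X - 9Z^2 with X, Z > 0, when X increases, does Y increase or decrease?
Y decreases

Taking the partial derivative:
∂Y/∂X = -6

∂Y/∂X = -6 < 0 (assuming positive values)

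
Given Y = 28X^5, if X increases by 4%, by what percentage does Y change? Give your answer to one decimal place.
21.7%

For Y = 28X^5:
If X → X(1 + 0.04)
Then Y → Y · (1 + 0.04)^5
     ≈ Y · 1.2167

Percentage change = ((1 + 0.04)^5 − 1) × 100% ≈ 21.7%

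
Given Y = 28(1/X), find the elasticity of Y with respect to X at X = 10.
Elasticity = -1

Elasticity = (dY/dX) · (X/Y)

dY/dX = -28/X²
At X = 10: dY/dX = -7/25, Y = 14/5

Elasticity = (-7/25) · (10 / (14/5)) = -1

Interpretation: for a small percentage change in X, the percentage change in Y is approximately -1.00 times as large.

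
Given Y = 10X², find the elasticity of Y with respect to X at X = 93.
Elasticity = 2

Elasticity = (dY/dX) · (X/Y)

dY/dX = 20·X
At X = 93: dY/dX = 1860, Y = 86490

Elasticity = 1860 · (93 / 86490) = 2

Interpretation: for a small percentage change in X, the percentage change in Y is approximately 2.00 times as large.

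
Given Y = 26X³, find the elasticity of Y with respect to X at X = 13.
Elasticity = 3

Elasticity = (dY/dX) · (X/Y)

dY/dX = 78·X²
At X = 13: dY/dX = 13182, Y = 57122

Elasticity = 13182 · (13 / 57122) = 3

Interpretation: for a small percentage change in X, the percentage change in Y is approximately 3.00 times as large.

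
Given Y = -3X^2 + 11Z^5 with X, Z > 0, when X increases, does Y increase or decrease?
Y decreases

Taking the partial derivative:
∂Y/∂X = -6X

∂Y/∂X = -6X < 0 (assuming positive values)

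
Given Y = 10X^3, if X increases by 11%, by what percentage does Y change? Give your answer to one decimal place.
36.8%

For Y = 10X^3:
If X → X(1 + 0.11)
Then Y → Y · (1 + 0.11)^3
     ≈ Y · 1.3676

Percentage change = ((1 + 0.11)^3 − 1) × 100% ≈ 36.8%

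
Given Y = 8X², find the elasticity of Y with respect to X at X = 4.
Elasticity = 2

Elasticity = (dY/dX) · (X/Y)

dY/dX = 16·X
At X = 4: dY/dX = 64, Y = 128

Elasticity = 64 · (4 / 128) = 2

Interpretation: for a small percentage change in X, the percentage change in Y is approximately 2.00 times as large.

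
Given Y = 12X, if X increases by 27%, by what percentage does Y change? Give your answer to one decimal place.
27.0%

For Y = 12X:
If X → X(1 + 0.27)
Then Y → Y · (1 + 0.27)^1
     = Y · 1.2700

Percentage change = ((1 + 0.27)^1 − 1) × 100% = 27.0%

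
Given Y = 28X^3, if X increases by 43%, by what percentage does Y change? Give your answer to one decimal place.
192.4%

For Y = 28X^3:
If X → X(1 + 0.43)
Then Y → Y · (1 + 0.43)^3
     ≈ Y · 2.9242

Percentage change = ((1 + 0.43)^3 − 1) × 100% ≈ 192.4%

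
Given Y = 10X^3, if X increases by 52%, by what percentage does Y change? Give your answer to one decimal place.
251.2%

For Y = 10X^3:
If X → X(1 + 0.52)
Then Y → Y · (1 + 0.52)^3
     ≈ Y · 3.5118

Percentage change = ((1 + 0.52)^3 − 1) × 100% ≈ 251.2%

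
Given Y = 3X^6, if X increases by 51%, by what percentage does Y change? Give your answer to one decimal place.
1085.4%

For Y = 3X^6:
If X → X(1 + 0.51)
Then Y → Y · (1 + 0.51)^6
     ≈ Y · 11.8539

Percentage change = ((1 + 0.51)^6 − 1) × 100% ≈ 1085.4%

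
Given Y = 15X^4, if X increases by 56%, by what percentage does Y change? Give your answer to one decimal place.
492.2%

For Y = 15X^4:
If X → X(1 + 0.56)
Then Y → Y · (1 + 0.56)^4
     ≈ Y · 5.9224

Percentage change = ((1 + 0.56)^4 − 1) × 100% ≈ 492.2%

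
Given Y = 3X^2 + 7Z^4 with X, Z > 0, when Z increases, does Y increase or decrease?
Y increases

Taking the partial derivative:
∂Y/∂Z = 28Z^3

∂Y/∂Z = 28Z^3 > 0 (assuming positive values)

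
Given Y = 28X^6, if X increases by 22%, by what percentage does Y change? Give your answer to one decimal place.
229.7%

For Y = 28X^6:
If X → X(1 + 0.22)
Then Y → Y · (1 + 0.22)^6
     ≈ Y · 3.2973

Percentage change = ((1 + 0.22)^6 − 1) × 100% ≈ 229.7%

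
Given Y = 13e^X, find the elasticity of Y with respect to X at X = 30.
Elasticity = 30

Elasticity = (dY/dX) · (X/Y)

dY/dX = 13·e^X
At X = 30: dY/dX = 13·e^30, Y = 13·e^30

Elasticity = (13·e^30) · (30 / (13·e^30)) = 30

Interpretation: for a small percentage change in X, the percentage change in Y is approximately 30.00 times as large.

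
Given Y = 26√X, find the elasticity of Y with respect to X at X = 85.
Elasticity = 1/2

Elasticity = (dY/dX) · (X/Y)

dY/dX = 13/√X
At X = 85: dY/dX = 13·√85/85, Y = 26·√85

Elasticity = (13·√85/85) · (85 / (26·√85)) = 1/2

Interpretation: for a small percentage change in X, the percentage change in Y is approximately 0.50 times as large.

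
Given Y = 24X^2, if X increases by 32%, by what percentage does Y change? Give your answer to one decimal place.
74.2%

For Y = 24X^2:
If X → X(1 + 0.32)
Then Y → Y · (1 + 0.32)^2
     = Y · 1.7424

Percentage change = ((1 + 0.32)^2 − 1) × 100% ≈ 74.2%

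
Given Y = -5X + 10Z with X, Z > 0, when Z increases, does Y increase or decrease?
Y increases

Taking the partial derivative:
∂Y/∂Z = 10

∂Y/∂Z = 10 > 0 (assuming positive values)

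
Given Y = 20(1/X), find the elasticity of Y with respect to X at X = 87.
Elasticity = -1

Elasticity = (dY/dX) · (X/Y)

dY/dX = -20/X²
At X = 87: dY/dX = -20/7569, Y = 20/87

Elasticity = (-20/7569) · (87 / (20/87)) = -1

Interpretation: for a small percentage change in X, the percentage change in Y is approximately -1.00 times as large.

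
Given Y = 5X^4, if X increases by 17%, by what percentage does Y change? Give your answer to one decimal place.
87.4%

For Y = 5X^4:
If X → X(1 + 0.17)
Then Y → Y · (1 + 0.17)^4
     ≈ Y · 1.8739

Percentage change = ((1 + 0.17)^4 − 1) × 100% ≈ 87.4%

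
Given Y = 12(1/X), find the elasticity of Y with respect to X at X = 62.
Elasticity = -1

Elasticity = (dY/dX) · (X/Y)

dY/dX = -12/X²
At X = 62: dY/dX = -3/961, Y = 6/31

Elasticity = (-3/961) · (62 / (6/31)) = -1

Interpretation: for a small percentage change in X, the percentage change in Y is approximately -1.00 times as large.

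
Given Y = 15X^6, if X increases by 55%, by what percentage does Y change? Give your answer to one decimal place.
1286.7%

For Y = 15X^6:
If X → X(1 + 0.55)
Then Y → Y · (1 + 0.55)^6
     ≈ Y · 13.8672

Percentage change = ((1 + 0.55)^6 − 1) × 100% ≈ 1286.7%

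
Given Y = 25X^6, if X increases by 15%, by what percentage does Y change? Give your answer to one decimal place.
131.3%

For Y = 25X^6:
If X → X(1 + 0.15)
Then Y → Y · (1 + 0.15)^6
     ≈ Y · 2.3131

Percentage change = ((1 + 0.15)^6 − 1) × 100% ≈ 131.3%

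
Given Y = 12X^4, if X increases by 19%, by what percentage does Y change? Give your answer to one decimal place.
100.5%

For Y = 12X^4:
If X → X(1 + 0.19)
Then Y → Y · (1 + 0.19)^4
     ≈ Y · 2.0053

Percentage change = ((1 + 0.19)^4 − 1) × 100% ≈ 100.5%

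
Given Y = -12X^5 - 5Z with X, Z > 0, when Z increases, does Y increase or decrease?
Y decreases

Taking the partial derivative:
∂Y/∂Z = -5

∂Y/∂Z = -5 < 0 (assuming positive values)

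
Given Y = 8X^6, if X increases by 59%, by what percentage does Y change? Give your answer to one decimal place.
1515.8%

For Y = 8X^6:
If X → X(1 + 0.59)
Then Y → Y · (1 + 0.59)^6
     ≈ Y · 16.1578

Percentage change = ((1 + 0.59)^6 − 1) × 100% ≈ 1515.8%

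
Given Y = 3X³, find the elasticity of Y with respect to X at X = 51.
Elasticity = 3

Elasticity = (dY/dX) · (X/Y)

dY/dX = 9·X²
At X = 51: dY/dX = 23409, Y = 397953

Elasticity = 23409 · (51 / 397953) = 3

Interpretation: for a small percentage change in X, the percentage change in Y is approximately 3.00 times as large.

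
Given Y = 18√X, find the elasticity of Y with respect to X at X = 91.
Elasticity = 1/2

Elasticity = (dY/dX) · (X/Y)

dY/dX = 9/√X
At X = 91: dY/dX = 9·√91/91, Y = 18·√91

Elasticity = (9·√91/91) · (91 / (18·√91)) = 1/2

Interpretation: for a small percentage change in X, the percentage change in Y is approximately 0.50 times as large.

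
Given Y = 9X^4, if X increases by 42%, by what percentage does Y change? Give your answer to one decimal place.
306.6%

For Y = 9X^4:
If X → X(1 + 0.42)
Then Y → Y · (1 + 0.42)^4
     ≈ Y · 4.0659

Percentage change = ((1 + 0.42)^4 − 1) × 100% ≈ 306.6%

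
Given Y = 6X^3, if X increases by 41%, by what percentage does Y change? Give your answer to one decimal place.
180.3%

For Y = 6X^3:
If X → X(1 + 0.41)
Then Y → Y · (1 + 0.41)^3
     ≈ Y · 2.8032

Percentage change = ((1 + 0.41)^3 − 1) × 100% ≈ 180.3%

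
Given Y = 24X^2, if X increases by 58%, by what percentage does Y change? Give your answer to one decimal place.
149.6%

For Y = 24X^2:
If X → X(1 + 0.58)
Then Y → Y · (1 + 0.58)^2
     = Y · 2.4964

Percentage change = ((1 + 0.58)^2 − 1) × 100% ≈ 149.6%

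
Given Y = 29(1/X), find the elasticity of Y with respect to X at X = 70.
Elasticity = -1

Elasticity = (dY/dX) · (X/Y)

dY/dX = -29/X²
At X = 70: dY/dX = -29/4900, Y = 29/70

Elasticity = (-29/4900) · (70 / (29/70)) = -1

Interpretation: for a small percentage change in X, the percentage change in Y is approximately -1.00 times as large.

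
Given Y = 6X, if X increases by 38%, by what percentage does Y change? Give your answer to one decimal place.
38.0%

For Y = 6X:
If X → X(1 + 0.38)
Then Y → Y · (1 + 0.38)^1
     = Y · 1.3800

Percentage change = ((1 + 0.38)^1 − 1) × 100% = 38.0%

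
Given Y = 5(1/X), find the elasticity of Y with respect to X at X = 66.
Elasticity = -1

Elasticity = (dY/dX) · (X/Y)

dY/dX = -5/X²
At X = 66: dY/dX = -5/4356, Y = 5/66

Elasticity = (-5/4356) · (66 / (5/66)) = -1

Interpretation: for a small percentage change in X, the percentage change in Y is approximately -1.00 times as large.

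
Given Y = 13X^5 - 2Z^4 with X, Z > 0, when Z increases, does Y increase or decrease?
Y decreases

Taking the partial derivative:
∂Y/∂Z = -8Z^3

∂Y/∂Z = -8Z^3 < 0 (assuming positive values)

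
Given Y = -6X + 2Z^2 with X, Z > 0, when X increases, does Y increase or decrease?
Y decreases

Taking the partial derivative:
∂Y/∂X = -6

∂Y/∂X = -6 < 0 (assuming positive values)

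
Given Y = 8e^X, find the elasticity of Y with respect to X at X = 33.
Elasticity = 33

Elasticity = (dY/dX) · (X/Y)

dY/dX = 8·e^X
At X = 33: dY/dX = 8·e^33, Y = 8·e^33

Elasticity = (8·e^33) · (33 / (8·e^33)) = 33

Interpretation: for a small percentage change in X, the percentage change in Y is approximately 33.00 times as large.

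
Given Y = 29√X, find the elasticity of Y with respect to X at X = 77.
Elasticity = 1/2

Elasticity = (dY/dX) · (X/Y)

dY/dX = 29/(2·√X)
At X = 77: dY/dX = 29·√77/154, Y = 29·√77

Elasticity = (29·√77/154) · (77 / (29·√77)) = 1/2

Interpretation: for a small percentage change in X, the percentage change in Y is approximately 0.50 times as large.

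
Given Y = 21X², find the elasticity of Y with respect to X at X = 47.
Elasticity = 2

Elasticity = (dY/dX) · (X/Y)

dY/dX = 42·X
At X = 47: dY/dX = 1974, Y = 46389

Elasticity = 1974 · (47 / 46389) = 2

Interpretation: for a small percentage change in X, the percentage change in Y is approximately 2.00 times as large.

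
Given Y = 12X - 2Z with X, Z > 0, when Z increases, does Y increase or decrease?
Y decreases

Taking the partial derivative:
∂Y/∂Z = -2

∂Y/∂Z = -2 < 0 (assuming positive values)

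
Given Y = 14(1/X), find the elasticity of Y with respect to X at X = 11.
Elasticity = -1

Elasticity = (dY/dX) · (X/Y)

dY/dX = -14/X²
At X = 11: dY/dX = -14/121, Y = 14/11

Elasticity = (-14/121) · (11 / (14/11)) = -1

Interpretation: for a small percentage change in X, the percentage change in Y is approximately -1.00 times as large.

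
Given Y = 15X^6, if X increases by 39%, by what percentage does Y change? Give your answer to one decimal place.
621.3%

For Y = 15X^6:
If X → X(1 + 0.39)
Then Y → Y · (1 + 0.39)^6
     ≈ Y · 7.2125

Percentage change = ((1 + 0.39)^6 − 1) × 100% ≈ 621.3%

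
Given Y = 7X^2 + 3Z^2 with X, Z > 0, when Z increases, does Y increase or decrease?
Y increases

Taking the partial derivative:
∂Y/∂Z = 6Z

∂Y/∂Z = 6Z > 0 (assuming positive values)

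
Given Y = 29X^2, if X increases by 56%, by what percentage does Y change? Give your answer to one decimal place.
143.4%

For Y = 29X^2:
If X → X(1 + 0.56)
Then Y → Y · (1 + 0.56)^2
     = Y · 2.4336

Percentage change = ((1 + 0.56)^2 − 1) × 100% ≈ 143.4%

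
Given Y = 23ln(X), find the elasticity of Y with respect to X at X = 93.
Elasticity = 1/ln(93) ≈ 0.2206

Elasticity = (dY/dX) · (X/Y)

dY/dX = 23/X
At X = 93: dY/dX = 23/93, Y = 23·ln(93)

Elasticity = (23/93) · (93 / (23·ln(93))) = 1/ln(93) ≈ 0.2206

Interpretation: for a small percentage change in X, the percentage change in Y is approximately 0.22 times as large.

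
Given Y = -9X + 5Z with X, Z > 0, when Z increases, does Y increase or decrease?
Y increases

Taking the partial derivative:
∂Y/∂Z = 5

∂Y/∂Z = 5 > 0 (assuming positive values)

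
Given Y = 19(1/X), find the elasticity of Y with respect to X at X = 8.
Elasticity = -1

Elasticity = (dY/dX) · (X/Y)

dY/dX = -19/X²
At X = 8: dY/dX = -19/64, Y = 19/8

Elasticity = (-19/64) · (8 / (19/8)) = -1

Interpretation: for a small percentage change in X, the percentage change in Y is approximately -1.00 times as large.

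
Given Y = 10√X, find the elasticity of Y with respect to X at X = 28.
Elasticity = 1/2

Elasticity = (dY/dX) · (X/Y)

dY/dX = 5/√X
At X = 28: dY/dX = 5·√7/14, Y = 20·√7

Elasticity = (5·√7/14) · (28 / (20·√7)) = 1/2

Interpretation: for a small percentage change in X, the percentage change in Y is approximately 0.50 times as large.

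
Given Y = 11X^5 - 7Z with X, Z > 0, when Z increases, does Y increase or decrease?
Y decreases

Taking the partial derivative:
∂Y/∂Z = -7

∂Y/∂Z = -7 < 0 (assuming positive values)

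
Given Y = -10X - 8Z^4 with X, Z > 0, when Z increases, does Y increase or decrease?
Y decreases

Taking the partial derivative:
∂Y/∂Z = -32Z^3

∂Y/∂Z = -32Z^3 < 0 (assuming positive values)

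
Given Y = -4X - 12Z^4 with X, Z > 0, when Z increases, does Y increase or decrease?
Y decreases

Taking the partial derivative:
∂Y/∂Z = -48Z^3

∂Y/∂Z = -48Z^3 < 0 (assuming positive values)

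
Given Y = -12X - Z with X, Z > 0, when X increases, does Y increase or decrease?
Y decreases

Taking the partial derivative:
∂Y/∂X = -12

∂Y/∂X = -12 < 0 (assuming positive values)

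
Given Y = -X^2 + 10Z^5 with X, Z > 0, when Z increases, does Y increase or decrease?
Y increases

Taking the partial derivative:
∂Y/∂Z = 50Z^4

∂Y/∂Z = 50Z^4 > 0 (assuming positive values)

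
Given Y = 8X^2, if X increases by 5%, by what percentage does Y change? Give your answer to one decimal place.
10.3%

For Y = 8X^2:
If X → X(1 + 0.05)
Then Y → Y · (1 + 0.05)^2
     = Y · 1.1025

Percentage change = ((1 + 0.05)^2 − 1) × 100% ≈ 10.3%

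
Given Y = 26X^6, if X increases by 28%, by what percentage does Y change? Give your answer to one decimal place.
339.8%

For Y = 26X^6:
If X → X(1 + 0.28)
Then Y → Y · (1 + 0.28)^6
     ≈ Y · 4.3980

Percentage change = ((1 + 0.28)^6 − 1) × 100% ≈ 339.8%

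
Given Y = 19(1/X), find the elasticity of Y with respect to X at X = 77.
Elasticity = -1

Elasticity = (dY/dX) · (X/Y)

dY/dX = -19/X²
At X = 77: dY/dX = -19/5929, Y = 19/77

Elasticity = (-19/5929) · (77 / (19/77)) = -1

Interpretation: for a small percentage change in X, the percentage change in Y is approximately -1.00 times as large.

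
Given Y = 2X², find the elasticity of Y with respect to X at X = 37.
Elasticity = 2

Elasticity = (dY/dX) · (X/Y)

dY/dX = 4·X
At X = 37: dY/dX = 148, Y = 2738

Elasticity = 148 · (37 / 2738) = 2

Interpretation: for a small percentage change in X, the percentage change in Y is approximately 2.00 times as large.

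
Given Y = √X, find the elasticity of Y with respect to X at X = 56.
Elasticity = 1/2

Elasticity = (dY/dX) · (X/Y)

dY/dX = 1/(2·√X)
At X = 56: dY/dX = √14/56, Y = 2·√14

Elasticity = (√14/56) · (56 / (2·√14)) = 1/2

Interpretation: for a small percentage change in X, the percentage change in Y is approximately 0.50 times as large.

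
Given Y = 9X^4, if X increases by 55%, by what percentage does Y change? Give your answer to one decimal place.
477.2%

For Y = 9X^4:
If X → X(1 + 0.55)
Then Y → Y · (1 + 0.55)^4
     ≈ Y · 5.7720

Percentage change = ((1 + 0.55)^4 − 1) × 100% ≈ 477.2%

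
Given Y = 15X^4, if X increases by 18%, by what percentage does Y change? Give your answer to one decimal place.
93.9%

For Y = 15X^4:
If X → X(1 + 0.18)
Then Y → Y · (1 + 0.18)^4
     ≈ Y · 1.9388

Percentage change = ((1 + 0.18)^4 − 1) × 100% ≈ 93.9%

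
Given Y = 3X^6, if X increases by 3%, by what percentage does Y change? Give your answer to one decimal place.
19.4%

For Y = 3X^6:
If X → X(1 + 0.03)
Then Y → Y · (1 + 0.03)^6
     ≈ Y · 1.1941

Percentage change = ((1 + 0.03)^6 − 1) × 100% ≈ 19.4%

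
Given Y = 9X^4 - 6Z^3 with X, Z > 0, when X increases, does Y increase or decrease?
Y increases

Taking the partial derivative:
∂Y/∂X = 36X^3

∂Y/∂X = 36X^3 > 0 (assuming positive values)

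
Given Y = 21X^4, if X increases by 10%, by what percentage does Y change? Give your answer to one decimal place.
46.4%

For Y = 21X^4:
If X → X(1 + 0.1)
Then Y → Y · (1 + 0.1)^4
     = Y · 1.4641

Percentage change = ((1 + 0.1)^4 − 1) × 100% ≈ 46.4%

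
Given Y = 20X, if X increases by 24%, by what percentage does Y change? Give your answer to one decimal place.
24.0%

For Y = 20X:
If X → X(1 + 0.24)
Then Y → Y · (1 + 0.24)^1
     = Y · 1.2400

Percentage change = ((1 + 0.24)^1 − 1) × 100% = 24.0%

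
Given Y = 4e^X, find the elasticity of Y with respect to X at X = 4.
Elasticity = 4

Elasticity = (dY/dX) · (X/Y)

dY/dX = 4·e^X
At X = 4: dY/dX = 4·e^4, Y = 4·e^4

Elasticity = (4·e^4) · (4 / (4·e^4)) = 4

Interpretation: for a small percentage change in X, the percentage change in Y is approximately 4.00 times as large.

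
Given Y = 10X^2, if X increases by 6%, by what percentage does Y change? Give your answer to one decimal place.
12.4%

For Y = 10X^2:
If X → X(1 + 0.06)
Then Y → Y · (1 + 0.06)^2
     = Y · 1.1236

Percentage change = ((1 + 0.06)^2 − 1) × 100% ≈ 12.4%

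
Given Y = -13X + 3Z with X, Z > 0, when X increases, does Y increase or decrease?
Y decreases

Taking the partial derivative:
∂Y/∂X = -13

∂Y/∂X = -13 < 0 (assuming positive values)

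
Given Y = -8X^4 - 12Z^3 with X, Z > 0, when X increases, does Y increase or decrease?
Y decreases

Taking the partial derivative:
∂Y/∂X = -32X^3

∂Y/∂X = -32X^3 < 0 (assuming positive values)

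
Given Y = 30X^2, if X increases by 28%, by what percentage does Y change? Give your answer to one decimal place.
63.8%

For Y = 30X^2:
If X → X(1 + 0.28)
Then Y → Y · (1 + 0.28)^2
     = Y · 1.6384

Percentage change = ((1 + 0.28)^2 − 1) × 100% ≈ 63.8%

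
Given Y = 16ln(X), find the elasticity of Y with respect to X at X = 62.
Elasticity = 1/ln(62) ≈ 0.2423

Elasticity = (dY/dX) · (X/Y)

dY/dX = 16/X
At X = 62: dY/dX = 8/31, Y = 16·ln(62)

Elasticity = (8/31) · (62 / (16·ln(62))) = 1/ln(62) ≈ 0.2423

Interpretation: for a small percentage change in X, the percentage change in Y is approximately 0.24 times as large.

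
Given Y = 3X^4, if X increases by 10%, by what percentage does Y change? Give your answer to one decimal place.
46.4%

For Y = 3X^4:
If X → X(1 + 0.1)
Then Y → Y · (1 + 0.1)^4
     = Y · 1.4641

Percentage change = ((1 + 0.1)^4 − 1) × 100% ≈ 46.4%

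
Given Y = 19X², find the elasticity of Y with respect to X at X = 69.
Elasticity = 2

Elasticity = (dY/dX) · (X/Y)

dY/dX = 38·X
At X = 69: dY/dX = 2622, Y = 90459

Elasticity = 2622 · (69 / 90459) = 2

Interpretation: for a small percentage change in X, the percentage change in Y is approximately 2.00 times as large.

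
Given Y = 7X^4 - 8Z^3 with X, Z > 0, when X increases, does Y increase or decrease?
Y increases

Taking the partial derivative:
∂Y/∂X = 28X^3

∂Y/∂X = 28X^3 > 0 (assuming positive values)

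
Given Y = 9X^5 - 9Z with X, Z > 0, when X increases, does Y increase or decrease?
Y increases

Taking the partial derivative:
∂Y/∂X = 45X^4

∂Y/∂X = 45X^4 > 0 (assuming positive values)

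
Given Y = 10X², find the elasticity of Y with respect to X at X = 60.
Elasticity = 2

Elasticity = (dY/dX) · (X/Y)

dY/dX = 20·X
At X = 60: dY/dX = 1200, Y = 36000

Elasticity = 1200 · (60 / 36000) = 2

Interpretation: for a small percentage change in X, the percentage change in Y is approximately 2.00 times as large.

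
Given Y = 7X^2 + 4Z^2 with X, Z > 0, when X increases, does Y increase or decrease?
Y increases

Taking the partial derivative:
∂Y/∂X = 14X

∂Y/∂X = 14X > 0 (assuming positive values)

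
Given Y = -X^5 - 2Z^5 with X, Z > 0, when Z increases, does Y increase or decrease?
Y decreases

Taking the partial derivative:
∂Y/∂Z = -10Z^4

∂Y/∂Z = -10Z^4 < 0 (assuming positive values)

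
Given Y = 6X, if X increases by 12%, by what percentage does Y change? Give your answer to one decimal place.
12.0%

For Y = 6X:
If X → X(1 + 0.12)
Then Y → Y · (1 + 0.12)^1
     = Y · 1.1200

Percentage change = ((1 + 0.12)^1 − 1) × 100% = 12.0%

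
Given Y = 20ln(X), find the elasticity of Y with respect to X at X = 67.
Elasticity = 1/ln(67) ≈ 0.2378

Elasticity = (dY/dX) · (X/Y)

dY/dX = 20/X
At X = 67: dY/dX = 20/67, Y = 20·ln(67)

Elasticity = (20/67) · (67 / (20·ln(67))) = 1/ln(67) ≈ 0.2378

Interpretation: for a small percentage change in X, the percentage change in Y is approximately 0.24 times as large.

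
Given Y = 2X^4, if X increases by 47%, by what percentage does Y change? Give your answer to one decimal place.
366.9%

For Y = 2X^4:
If X → X(1 + 0.47)
Then Y → Y · (1 + 0.47)^4
     ≈ Y · 4.6695

Percentage change = ((1 + 0.47)^4 − 1) × 100% ≈ 366.9%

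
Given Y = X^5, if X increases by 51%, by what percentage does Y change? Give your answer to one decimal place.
685.0%

For Y = X^5:
If X → X(1 + 0.51)
Then Y → Y · (1 + 0.51)^5
     ≈ Y · 7.8503

Percentage change = ((1 + 0.51)^5 − 1) × 100% ≈ 685.0%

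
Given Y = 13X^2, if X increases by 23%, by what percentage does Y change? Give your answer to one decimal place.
51.3%

For Y = 13X^2:
If X → X(1 + 0.23)
Then Y → Y · (1 + 0.23)^2
     = Y · 1.5129

Percentage change = ((1 + 0.23)^2 − 1) × 100% ≈ 51.3%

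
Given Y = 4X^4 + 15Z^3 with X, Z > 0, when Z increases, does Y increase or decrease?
Y increases

Taking the partial derivative:
∂Y/∂Z = 45Z^2

∂Y/∂Z = 45Z^2 > 0 (assuming positive values)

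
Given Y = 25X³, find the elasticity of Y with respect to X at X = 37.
Elasticity = 3

Elasticity = (dY/dX) · (X/Y)

dY/dX = 75·X²
At X = 37: dY/dX = 102675, Y = 1266325

Elasticity = 102675 · (37 / 1266325) = 3

Interpretation: for a small percentage change in X, the percentage change in Y is approximately 3.00 times as large.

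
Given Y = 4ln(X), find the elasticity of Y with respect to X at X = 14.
Elasticity = 1/ln(14) ≈ 0.3789

Elasticity = (dY/dX) · (X/Y)

dY/dX = 4/X
At X = 14: dY/dX = 2/7, Y = 4·ln(14)

Elasticity = (2/7) · (14 / (4·ln(14))) = 1/ln(14) ≈ 0.3789

Interpretation: for a small percentage change in X, the percentage change in Y is approximately 0.38 times as large.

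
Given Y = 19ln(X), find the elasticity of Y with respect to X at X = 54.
Elasticity = 1/ln(54) ≈ 0.2507

Elasticity = (dY/dX) · (X/Y)

dY/dX = 19/X
At X = 54: dY/dX = 19/54, Y = 19·ln(54)

Elasticity = (19/54) · (54 / (19·ln(54))) = 1/ln(54) ≈ 0.2507

Interpretation: for a small percentage change in X, the percentage change in Y is approximately 0.25 times as large.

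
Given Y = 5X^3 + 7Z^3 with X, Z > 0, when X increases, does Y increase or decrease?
Y increases

Taking the partial derivative:
∂Y/∂X = 15X^2

∂Y/∂X = 15X^2 > 0 (assuming positive values)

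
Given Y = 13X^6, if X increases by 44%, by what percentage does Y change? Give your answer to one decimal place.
791.6%

For Y = 13X^6:
If X → X(1 + 0.44)
Then Y → Y · (1 + 0.44)^6
     ≈ Y · 8.9161

Percentage change = ((1 + 0.44)^6 − 1) × 100% ≈ 791.6%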